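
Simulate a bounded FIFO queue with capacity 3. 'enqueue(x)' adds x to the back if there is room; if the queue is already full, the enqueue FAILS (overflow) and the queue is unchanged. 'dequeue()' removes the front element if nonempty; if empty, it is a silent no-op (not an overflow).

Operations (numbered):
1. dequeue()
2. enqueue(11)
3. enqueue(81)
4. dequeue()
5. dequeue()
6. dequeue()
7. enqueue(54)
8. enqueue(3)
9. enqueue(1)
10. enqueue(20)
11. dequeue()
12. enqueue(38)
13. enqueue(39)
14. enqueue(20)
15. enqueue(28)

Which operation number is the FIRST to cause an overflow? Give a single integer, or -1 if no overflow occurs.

Answer: 10

Derivation:
1. dequeue(): empty, no-op, size=0
2. enqueue(11): size=1
3. enqueue(81): size=2
4. dequeue(): size=1
5. dequeue(): size=0
6. dequeue(): empty, no-op, size=0
7. enqueue(54): size=1
8. enqueue(3): size=2
9. enqueue(1): size=3
10. enqueue(20): size=3=cap → OVERFLOW (fail)
11. dequeue(): size=2
12. enqueue(38): size=3
13. enqueue(39): size=3=cap → OVERFLOW (fail)
14. enqueue(20): size=3=cap → OVERFLOW (fail)
15. enqueue(28): size=3=cap → OVERFLOW (fail)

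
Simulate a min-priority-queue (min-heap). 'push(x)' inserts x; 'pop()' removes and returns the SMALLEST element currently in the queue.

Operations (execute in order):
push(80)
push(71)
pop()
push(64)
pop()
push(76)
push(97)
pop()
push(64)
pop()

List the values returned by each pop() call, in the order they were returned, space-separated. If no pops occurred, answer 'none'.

Answer: 71 64 76 64

Derivation:
push(80): heap contents = [80]
push(71): heap contents = [71, 80]
pop() → 71: heap contents = [80]
push(64): heap contents = [64, 80]
pop() → 64: heap contents = [80]
push(76): heap contents = [76, 80]
push(97): heap contents = [76, 80, 97]
pop() → 76: heap contents = [80, 97]
push(64): heap contents = [64, 80, 97]
pop() → 64: heap contents = [80, 97]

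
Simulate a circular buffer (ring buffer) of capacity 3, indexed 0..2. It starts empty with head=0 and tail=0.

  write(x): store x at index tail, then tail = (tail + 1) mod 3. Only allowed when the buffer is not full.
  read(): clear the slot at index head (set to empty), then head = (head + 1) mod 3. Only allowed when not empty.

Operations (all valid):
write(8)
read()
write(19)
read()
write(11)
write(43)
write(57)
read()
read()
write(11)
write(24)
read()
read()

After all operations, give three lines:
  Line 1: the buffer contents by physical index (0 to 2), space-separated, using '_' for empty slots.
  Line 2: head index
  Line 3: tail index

Answer: 24 _ _
0
1

Derivation:
write(8): buf=[8 _ _], head=0, tail=1, size=1
read(): buf=[_ _ _], head=1, tail=1, size=0
write(19): buf=[_ 19 _], head=1, tail=2, size=1
read(): buf=[_ _ _], head=2, tail=2, size=0
write(11): buf=[_ _ 11], head=2, tail=0, size=1
write(43): buf=[43 _ 11], head=2, tail=1, size=2
write(57): buf=[43 57 11], head=2, tail=2, size=3
read(): buf=[43 57 _], head=0, tail=2, size=2
read(): buf=[_ 57 _], head=1, tail=2, size=1
write(11): buf=[_ 57 11], head=1, tail=0, size=2
write(24): buf=[24 57 11], head=1, tail=1, size=3
read(): buf=[24 _ 11], head=2, tail=1, size=2
read(): buf=[24 _ _], head=0, tail=1, size=1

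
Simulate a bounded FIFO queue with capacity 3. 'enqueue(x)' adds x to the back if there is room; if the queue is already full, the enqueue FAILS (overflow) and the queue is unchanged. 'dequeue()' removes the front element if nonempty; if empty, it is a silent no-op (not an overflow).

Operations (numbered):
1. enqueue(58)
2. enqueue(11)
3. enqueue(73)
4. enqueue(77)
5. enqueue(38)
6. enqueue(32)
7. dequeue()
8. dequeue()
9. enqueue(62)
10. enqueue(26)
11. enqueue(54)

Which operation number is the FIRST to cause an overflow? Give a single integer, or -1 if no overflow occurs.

Answer: 4

Derivation:
1. enqueue(58): size=1
2. enqueue(11): size=2
3. enqueue(73): size=3
4. enqueue(77): size=3=cap → OVERFLOW (fail)
5. enqueue(38): size=3=cap → OVERFLOW (fail)
6. enqueue(32): size=3=cap → OVERFLOW (fail)
7. dequeue(): size=2
8. dequeue(): size=1
9. enqueue(62): size=2
10. enqueue(26): size=3
11. enqueue(54): size=3=cap → OVERFLOW (fail)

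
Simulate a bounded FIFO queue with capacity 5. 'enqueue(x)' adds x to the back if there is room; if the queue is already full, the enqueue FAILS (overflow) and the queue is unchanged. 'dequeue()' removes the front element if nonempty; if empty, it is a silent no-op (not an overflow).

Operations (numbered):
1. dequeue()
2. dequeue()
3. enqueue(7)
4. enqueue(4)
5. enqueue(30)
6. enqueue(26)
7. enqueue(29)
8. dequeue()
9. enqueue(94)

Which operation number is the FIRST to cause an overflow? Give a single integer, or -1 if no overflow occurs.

Answer: -1

Derivation:
1. dequeue(): empty, no-op, size=0
2. dequeue(): empty, no-op, size=0
3. enqueue(7): size=1
4. enqueue(4): size=2
5. enqueue(30): size=3
6. enqueue(26): size=4
7. enqueue(29): size=5
8. dequeue(): size=4
9. enqueue(94): size=5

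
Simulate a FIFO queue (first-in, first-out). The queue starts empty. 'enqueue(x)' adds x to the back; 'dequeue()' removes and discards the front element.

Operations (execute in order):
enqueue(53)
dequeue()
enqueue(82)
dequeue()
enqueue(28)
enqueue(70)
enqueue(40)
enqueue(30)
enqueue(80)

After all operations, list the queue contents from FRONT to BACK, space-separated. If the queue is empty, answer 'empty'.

enqueue(53): [53]
dequeue(): []
enqueue(82): [82]
dequeue(): []
enqueue(28): [28]
enqueue(70): [28, 70]
enqueue(40): [28, 70, 40]
enqueue(30): [28, 70, 40, 30]
enqueue(80): [28, 70, 40, 30, 80]

Answer: 28 70 40 30 80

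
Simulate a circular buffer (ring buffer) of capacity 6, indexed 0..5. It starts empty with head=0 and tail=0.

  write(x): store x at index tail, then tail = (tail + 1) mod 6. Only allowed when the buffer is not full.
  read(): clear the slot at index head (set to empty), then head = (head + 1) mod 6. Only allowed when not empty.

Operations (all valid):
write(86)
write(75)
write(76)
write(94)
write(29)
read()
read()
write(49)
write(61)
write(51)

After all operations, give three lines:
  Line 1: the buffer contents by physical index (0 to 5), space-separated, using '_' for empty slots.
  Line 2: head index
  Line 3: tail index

Answer: 61 51 76 94 29 49
2
2

Derivation:
write(86): buf=[86 _ _ _ _ _], head=0, tail=1, size=1
write(75): buf=[86 75 _ _ _ _], head=0, tail=2, size=2
write(76): buf=[86 75 76 _ _ _], head=0, tail=3, size=3
write(94): buf=[86 75 76 94 _ _], head=0, tail=4, size=4
write(29): buf=[86 75 76 94 29 _], head=0, tail=5, size=5
read(): buf=[_ 75 76 94 29 _], head=1, tail=5, size=4
read(): buf=[_ _ 76 94 29 _], head=2, tail=5, size=3
write(49): buf=[_ _ 76 94 29 49], head=2, tail=0, size=4
write(61): buf=[61 _ 76 94 29 49], head=2, tail=1, size=5
write(51): buf=[61 51 76 94 29 49], head=2, tail=2, size=6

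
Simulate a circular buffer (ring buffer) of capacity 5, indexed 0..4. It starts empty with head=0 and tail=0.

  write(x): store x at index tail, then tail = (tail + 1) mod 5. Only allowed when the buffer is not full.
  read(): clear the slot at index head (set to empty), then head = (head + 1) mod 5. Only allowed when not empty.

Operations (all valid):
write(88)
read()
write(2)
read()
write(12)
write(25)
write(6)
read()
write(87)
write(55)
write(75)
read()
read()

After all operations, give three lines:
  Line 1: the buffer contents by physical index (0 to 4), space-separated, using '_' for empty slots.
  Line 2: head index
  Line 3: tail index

write(88): buf=[88 _ _ _ _], head=0, tail=1, size=1
read(): buf=[_ _ _ _ _], head=1, tail=1, size=0
write(2): buf=[_ 2 _ _ _], head=1, tail=2, size=1
read(): buf=[_ _ _ _ _], head=2, tail=2, size=0
write(12): buf=[_ _ 12 _ _], head=2, tail=3, size=1
write(25): buf=[_ _ 12 25 _], head=2, tail=4, size=2
write(6): buf=[_ _ 12 25 6], head=2, tail=0, size=3
read(): buf=[_ _ _ 25 6], head=3, tail=0, size=2
write(87): buf=[87 _ _ 25 6], head=3, tail=1, size=3
write(55): buf=[87 55 _ 25 6], head=3, tail=2, size=4
write(75): buf=[87 55 75 25 6], head=3, tail=3, size=5
read(): buf=[87 55 75 _ 6], head=4, tail=3, size=4
read(): buf=[87 55 75 _ _], head=0, tail=3, size=3

Answer: 87 55 75 _ _
0
3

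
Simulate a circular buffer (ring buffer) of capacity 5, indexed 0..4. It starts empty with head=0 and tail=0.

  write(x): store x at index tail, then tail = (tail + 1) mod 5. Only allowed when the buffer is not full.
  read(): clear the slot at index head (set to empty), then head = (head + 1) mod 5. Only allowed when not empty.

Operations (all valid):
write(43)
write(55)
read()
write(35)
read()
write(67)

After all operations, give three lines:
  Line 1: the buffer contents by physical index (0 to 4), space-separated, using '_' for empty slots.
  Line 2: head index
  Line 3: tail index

write(43): buf=[43 _ _ _ _], head=0, tail=1, size=1
write(55): buf=[43 55 _ _ _], head=0, tail=2, size=2
read(): buf=[_ 55 _ _ _], head=1, tail=2, size=1
write(35): buf=[_ 55 35 _ _], head=1, tail=3, size=2
read(): buf=[_ _ 35 _ _], head=2, tail=3, size=1
write(67): buf=[_ _ 35 67 _], head=2, tail=4, size=2

Answer: _ _ 35 67 _
2
4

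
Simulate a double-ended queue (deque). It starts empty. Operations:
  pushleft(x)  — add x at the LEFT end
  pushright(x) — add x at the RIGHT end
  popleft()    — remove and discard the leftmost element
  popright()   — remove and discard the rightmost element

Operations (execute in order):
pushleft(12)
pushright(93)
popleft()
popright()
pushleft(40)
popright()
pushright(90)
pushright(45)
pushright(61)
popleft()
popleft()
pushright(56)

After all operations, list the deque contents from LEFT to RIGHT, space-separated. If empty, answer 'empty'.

pushleft(12): [12]
pushright(93): [12, 93]
popleft(): [93]
popright(): []
pushleft(40): [40]
popright(): []
pushright(90): [90]
pushright(45): [90, 45]
pushright(61): [90, 45, 61]
popleft(): [45, 61]
popleft(): [61]
pushright(56): [61, 56]

Answer: 61 56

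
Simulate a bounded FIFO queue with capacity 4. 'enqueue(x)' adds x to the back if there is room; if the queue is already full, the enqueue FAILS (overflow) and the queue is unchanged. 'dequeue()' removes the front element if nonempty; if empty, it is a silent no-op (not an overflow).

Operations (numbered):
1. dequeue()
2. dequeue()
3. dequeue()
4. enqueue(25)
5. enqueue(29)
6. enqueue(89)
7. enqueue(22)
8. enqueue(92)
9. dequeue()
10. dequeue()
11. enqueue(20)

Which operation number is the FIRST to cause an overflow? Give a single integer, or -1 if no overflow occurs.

Answer: 8

Derivation:
1. dequeue(): empty, no-op, size=0
2. dequeue(): empty, no-op, size=0
3. dequeue(): empty, no-op, size=0
4. enqueue(25): size=1
5. enqueue(29): size=2
6. enqueue(89): size=3
7. enqueue(22): size=4
8. enqueue(92): size=4=cap → OVERFLOW (fail)
9. dequeue(): size=3
10. dequeue(): size=2
11. enqueue(20): size=3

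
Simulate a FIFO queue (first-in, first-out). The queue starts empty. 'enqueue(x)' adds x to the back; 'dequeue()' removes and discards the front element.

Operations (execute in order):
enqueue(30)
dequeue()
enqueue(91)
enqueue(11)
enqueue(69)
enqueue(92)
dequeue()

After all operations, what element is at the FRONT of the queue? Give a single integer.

enqueue(30): queue = [30]
dequeue(): queue = []
enqueue(91): queue = [91]
enqueue(11): queue = [91, 11]
enqueue(69): queue = [91, 11, 69]
enqueue(92): queue = [91, 11, 69, 92]
dequeue(): queue = [11, 69, 92]

Answer: 11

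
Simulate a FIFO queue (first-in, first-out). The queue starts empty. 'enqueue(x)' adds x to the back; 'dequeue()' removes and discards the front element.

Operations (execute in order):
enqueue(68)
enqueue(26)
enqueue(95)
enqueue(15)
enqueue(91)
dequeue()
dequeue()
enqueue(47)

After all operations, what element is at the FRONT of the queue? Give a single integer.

Answer: 95

Derivation:
enqueue(68): queue = [68]
enqueue(26): queue = [68, 26]
enqueue(95): queue = [68, 26, 95]
enqueue(15): queue = [68, 26, 95, 15]
enqueue(91): queue = [68, 26, 95, 15, 91]
dequeue(): queue = [26, 95, 15, 91]
dequeue(): queue = [95, 15, 91]
enqueue(47): queue = [95, 15, 91, 47]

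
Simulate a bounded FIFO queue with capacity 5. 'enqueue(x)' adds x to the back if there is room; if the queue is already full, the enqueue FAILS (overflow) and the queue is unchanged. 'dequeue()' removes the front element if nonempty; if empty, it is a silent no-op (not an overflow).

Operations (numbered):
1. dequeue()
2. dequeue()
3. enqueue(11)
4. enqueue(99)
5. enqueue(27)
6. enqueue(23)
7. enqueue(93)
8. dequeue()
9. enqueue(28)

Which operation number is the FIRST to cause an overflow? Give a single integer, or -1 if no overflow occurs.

Answer: -1

Derivation:
1. dequeue(): empty, no-op, size=0
2. dequeue(): empty, no-op, size=0
3. enqueue(11): size=1
4. enqueue(99): size=2
5. enqueue(27): size=3
6. enqueue(23): size=4
7. enqueue(93): size=5
8. dequeue(): size=4
9. enqueue(28): size=5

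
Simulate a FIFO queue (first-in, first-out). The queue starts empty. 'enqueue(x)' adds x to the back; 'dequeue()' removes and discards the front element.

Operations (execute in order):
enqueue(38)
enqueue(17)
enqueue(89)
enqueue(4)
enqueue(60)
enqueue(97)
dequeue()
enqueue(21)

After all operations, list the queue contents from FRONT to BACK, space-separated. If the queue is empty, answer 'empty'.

enqueue(38): [38]
enqueue(17): [38, 17]
enqueue(89): [38, 17, 89]
enqueue(4): [38, 17, 89, 4]
enqueue(60): [38, 17, 89, 4, 60]
enqueue(97): [38, 17, 89, 4, 60, 97]
dequeue(): [17, 89, 4, 60, 97]
enqueue(21): [17, 89, 4, 60, 97, 21]

Answer: 17 89 4 60 97 21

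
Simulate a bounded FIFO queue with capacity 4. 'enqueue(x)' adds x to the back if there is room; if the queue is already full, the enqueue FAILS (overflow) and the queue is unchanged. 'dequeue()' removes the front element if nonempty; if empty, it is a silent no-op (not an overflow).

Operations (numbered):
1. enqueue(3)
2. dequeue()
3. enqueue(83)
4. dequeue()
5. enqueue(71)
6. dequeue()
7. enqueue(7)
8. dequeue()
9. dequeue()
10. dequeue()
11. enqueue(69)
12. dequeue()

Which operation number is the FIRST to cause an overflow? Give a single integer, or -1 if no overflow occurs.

Answer: -1

Derivation:
1. enqueue(3): size=1
2. dequeue(): size=0
3. enqueue(83): size=1
4. dequeue(): size=0
5. enqueue(71): size=1
6. dequeue(): size=0
7. enqueue(7): size=1
8. dequeue(): size=0
9. dequeue(): empty, no-op, size=0
10. dequeue(): empty, no-op, size=0
11. enqueue(69): size=1
12. dequeue(): size=0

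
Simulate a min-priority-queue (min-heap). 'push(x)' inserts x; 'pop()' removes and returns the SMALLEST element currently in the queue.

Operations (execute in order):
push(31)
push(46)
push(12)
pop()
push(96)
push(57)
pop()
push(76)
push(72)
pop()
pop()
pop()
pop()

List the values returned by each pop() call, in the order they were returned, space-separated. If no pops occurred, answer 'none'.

Answer: 12 31 46 57 72 76

Derivation:
push(31): heap contents = [31]
push(46): heap contents = [31, 46]
push(12): heap contents = [12, 31, 46]
pop() → 12: heap contents = [31, 46]
push(96): heap contents = [31, 46, 96]
push(57): heap contents = [31, 46, 57, 96]
pop() → 31: heap contents = [46, 57, 96]
push(76): heap contents = [46, 57, 76, 96]
push(72): heap contents = [46, 57, 72, 76, 96]
pop() → 46: heap contents = [57, 72, 76, 96]
pop() → 57: heap contents = [72, 76, 96]
pop() → 72: heap contents = [76, 96]
pop() → 76: heap contents = [96]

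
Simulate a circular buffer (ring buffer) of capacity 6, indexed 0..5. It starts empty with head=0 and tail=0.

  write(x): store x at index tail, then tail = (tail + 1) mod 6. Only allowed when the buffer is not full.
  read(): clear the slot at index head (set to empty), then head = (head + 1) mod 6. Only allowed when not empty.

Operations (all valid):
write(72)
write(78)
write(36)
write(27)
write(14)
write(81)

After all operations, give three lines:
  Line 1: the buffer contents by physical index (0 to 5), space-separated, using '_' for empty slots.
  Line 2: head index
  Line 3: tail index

write(72): buf=[72 _ _ _ _ _], head=0, tail=1, size=1
write(78): buf=[72 78 _ _ _ _], head=0, tail=2, size=2
write(36): buf=[72 78 36 _ _ _], head=0, tail=3, size=3
write(27): buf=[72 78 36 27 _ _], head=0, tail=4, size=4
write(14): buf=[72 78 36 27 14 _], head=0, tail=5, size=5
write(81): buf=[72 78 36 27 14 81], head=0, tail=0, size=6

Answer: 72 78 36 27 14 81
0
0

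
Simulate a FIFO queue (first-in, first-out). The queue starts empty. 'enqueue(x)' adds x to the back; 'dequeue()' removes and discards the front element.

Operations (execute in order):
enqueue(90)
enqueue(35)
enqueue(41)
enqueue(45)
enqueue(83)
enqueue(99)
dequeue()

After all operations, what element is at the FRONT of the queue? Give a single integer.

Answer: 35

Derivation:
enqueue(90): queue = [90]
enqueue(35): queue = [90, 35]
enqueue(41): queue = [90, 35, 41]
enqueue(45): queue = [90, 35, 41, 45]
enqueue(83): queue = [90, 35, 41, 45, 83]
enqueue(99): queue = [90, 35, 41, 45, 83, 99]
dequeue(): queue = [35, 41, 45, 83, 99]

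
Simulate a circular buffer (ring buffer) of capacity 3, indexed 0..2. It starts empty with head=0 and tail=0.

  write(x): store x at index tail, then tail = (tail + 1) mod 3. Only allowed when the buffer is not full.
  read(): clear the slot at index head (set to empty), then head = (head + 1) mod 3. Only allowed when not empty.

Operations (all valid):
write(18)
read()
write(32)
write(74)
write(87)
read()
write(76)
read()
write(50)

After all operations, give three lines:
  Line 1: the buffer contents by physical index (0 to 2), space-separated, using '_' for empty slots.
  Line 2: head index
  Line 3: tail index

write(18): buf=[18 _ _], head=0, tail=1, size=1
read(): buf=[_ _ _], head=1, tail=1, size=0
write(32): buf=[_ 32 _], head=1, tail=2, size=1
write(74): buf=[_ 32 74], head=1, tail=0, size=2
write(87): buf=[87 32 74], head=1, tail=1, size=3
read(): buf=[87 _ 74], head=2, tail=1, size=2
write(76): buf=[87 76 74], head=2, tail=2, size=3
read(): buf=[87 76 _], head=0, tail=2, size=2
write(50): buf=[87 76 50], head=0, tail=0, size=3

Answer: 87 76 50
0
0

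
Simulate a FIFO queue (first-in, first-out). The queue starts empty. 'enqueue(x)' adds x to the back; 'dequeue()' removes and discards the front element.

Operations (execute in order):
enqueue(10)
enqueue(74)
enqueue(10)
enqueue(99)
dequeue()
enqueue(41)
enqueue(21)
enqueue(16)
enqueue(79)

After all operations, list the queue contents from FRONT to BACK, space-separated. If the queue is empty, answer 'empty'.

Answer: 74 10 99 41 21 16 79

Derivation:
enqueue(10): [10]
enqueue(74): [10, 74]
enqueue(10): [10, 74, 10]
enqueue(99): [10, 74, 10, 99]
dequeue(): [74, 10, 99]
enqueue(41): [74, 10, 99, 41]
enqueue(21): [74, 10, 99, 41, 21]
enqueue(16): [74, 10, 99, 41, 21, 16]
enqueue(79): [74, 10, 99, 41, 21, 16, 79]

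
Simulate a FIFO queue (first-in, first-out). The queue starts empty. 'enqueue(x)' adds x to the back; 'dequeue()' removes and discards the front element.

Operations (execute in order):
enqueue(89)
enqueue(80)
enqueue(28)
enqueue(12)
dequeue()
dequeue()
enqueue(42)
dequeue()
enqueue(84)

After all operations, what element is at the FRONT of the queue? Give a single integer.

enqueue(89): queue = [89]
enqueue(80): queue = [89, 80]
enqueue(28): queue = [89, 80, 28]
enqueue(12): queue = [89, 80, 28, 12]
dequeue(): queue = [80, 28, 12]
dequeue(): queue = [28, 12]
enqueue(42): queue = [28, 12, 42]
dequeue(): queue = [12, 42]
enqueue(84): queue = [12, 42, 84]

Answer: 12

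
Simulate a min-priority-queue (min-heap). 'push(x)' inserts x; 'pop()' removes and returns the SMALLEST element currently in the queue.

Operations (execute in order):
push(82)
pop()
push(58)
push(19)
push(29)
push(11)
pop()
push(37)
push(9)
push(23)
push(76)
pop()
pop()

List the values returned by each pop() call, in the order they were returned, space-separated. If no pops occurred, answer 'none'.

push(82): heap contents = [82]
pop() → 82: heap contents = []
push(58): heap contents = [58]
push(19): heap contents = [19, 58]
push(29): heap contents = [19, 29, 58]
push(11): heap contents = [11, 19, 29, 58]
pop() → 11: heap contents = [19, 29, 58]
push(37): heap contents = [19, 29, 37, 58]
push(9): heap contents = [9, 19, 29, 37, 58]
push(23): heap contents = [9, 19, 23, 29, 37, 58]
push(76): heap contents = [9, 19, 23, 29, 37, 58, 76]
pop() → 9: heap contents = [19, 23, 29, 37, 58, 76]
pop() → 19: heap contents = [23, 29, 37, 58, 76]

Answer: 82 11 9 19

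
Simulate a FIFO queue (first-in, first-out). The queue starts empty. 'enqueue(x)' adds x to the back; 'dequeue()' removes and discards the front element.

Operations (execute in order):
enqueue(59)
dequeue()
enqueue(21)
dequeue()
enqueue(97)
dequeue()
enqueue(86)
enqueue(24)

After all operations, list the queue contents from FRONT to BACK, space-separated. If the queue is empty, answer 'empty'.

Answer: 86 24

Derivation:
enqueue(59): [59]
dequeue(): []
enqueue(21): [21]
dequeue(): []
enqueue(97): [97]
dequeue(): []
enqueue(86): [86]
enqueue(24): [86, 24]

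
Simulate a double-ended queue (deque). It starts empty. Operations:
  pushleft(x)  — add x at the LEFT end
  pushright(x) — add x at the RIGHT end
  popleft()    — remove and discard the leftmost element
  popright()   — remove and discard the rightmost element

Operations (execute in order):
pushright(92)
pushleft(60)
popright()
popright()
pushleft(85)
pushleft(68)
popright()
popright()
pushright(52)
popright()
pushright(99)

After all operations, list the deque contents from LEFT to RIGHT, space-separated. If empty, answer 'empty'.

pushright(92): [92]
pushleft(60): [60, 92]
popright(): [60]
popright(): []
pushleft(85): [85]
pushleft(68): [68, 85]
popright(): [68]
popright(): []
pushright(52): [52]
popright(): []
pushright(99): [99]

Answer: 99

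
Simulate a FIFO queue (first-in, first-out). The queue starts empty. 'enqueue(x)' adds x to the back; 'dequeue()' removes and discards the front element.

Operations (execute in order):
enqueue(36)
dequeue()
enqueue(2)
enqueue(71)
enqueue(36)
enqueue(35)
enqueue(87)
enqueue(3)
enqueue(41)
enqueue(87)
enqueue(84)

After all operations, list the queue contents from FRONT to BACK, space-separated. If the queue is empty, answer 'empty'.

enqueue(36): [36]
dequeue(): []
enqueue(2): [2]
enqueue(71): [2, 71]
enqueue(36): [2, 71, 36]
enqueue(35): [2, 71, 36, 35]
enqueue(87): [2, 71, 36, 35, 87]
enqueue(3): [2, 71, 36, 35, 87, 3]
enqueue(41): [2, 71, 36, 35, 87, 3, 41]
enqueue(87): [2, 71, 36, 35, 87, 3, 41, 87]
enqueue(84): [2, 71, 36, 35, 87, 3, 41, 87, 84]

Answer: 2 71 36 35 87 3 41 87 84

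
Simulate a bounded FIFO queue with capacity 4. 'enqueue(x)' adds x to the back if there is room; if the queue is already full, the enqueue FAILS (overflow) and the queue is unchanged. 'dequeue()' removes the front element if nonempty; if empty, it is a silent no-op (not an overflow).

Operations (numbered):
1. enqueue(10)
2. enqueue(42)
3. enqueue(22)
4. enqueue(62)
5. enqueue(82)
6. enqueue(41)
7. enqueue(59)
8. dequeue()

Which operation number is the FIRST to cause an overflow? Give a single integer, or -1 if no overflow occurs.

1. enqueue(10): size=1
2. enqueue(42): size=2
3. enqueue(22): size=3
4. enqueue(62): size=4
5. enqueue(82): size=4=cap → OVERFLOW (fail)
6. enqueue(41): size=4=cap → OVERFLOW (fail)
7. enqueue(59): size=4=cap → OVERFLOW (fail)
8. dequeue(): size=3

Answer: 5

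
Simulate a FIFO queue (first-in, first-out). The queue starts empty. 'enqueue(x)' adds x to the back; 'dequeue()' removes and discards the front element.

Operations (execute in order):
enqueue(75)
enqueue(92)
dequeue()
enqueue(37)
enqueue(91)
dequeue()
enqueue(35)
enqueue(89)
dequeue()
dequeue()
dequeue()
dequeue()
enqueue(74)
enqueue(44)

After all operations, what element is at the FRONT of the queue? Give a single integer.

enqueue(75): queue = [75]
enqueue(92): queue = [75, 92]
dequeue(): queue = [92]
enqueue(37): queue = [92, 37]
enqueue(91): queue = [92, 37, 91]
dequeue(): queue = [37, 91]
enqueue(35): queue = [37, 91, 35]
enqueue(89): queue = [37, 91, 35, 89]
dequeue(): queue = [91, 35, 89]
dequeue(): queue = [35, 89]
dequeue(): queue = [89]
dequeue(): queue = []
enqueue(74): queue = [74]
enqueue(44): queue = [74, 44]

Answer: 74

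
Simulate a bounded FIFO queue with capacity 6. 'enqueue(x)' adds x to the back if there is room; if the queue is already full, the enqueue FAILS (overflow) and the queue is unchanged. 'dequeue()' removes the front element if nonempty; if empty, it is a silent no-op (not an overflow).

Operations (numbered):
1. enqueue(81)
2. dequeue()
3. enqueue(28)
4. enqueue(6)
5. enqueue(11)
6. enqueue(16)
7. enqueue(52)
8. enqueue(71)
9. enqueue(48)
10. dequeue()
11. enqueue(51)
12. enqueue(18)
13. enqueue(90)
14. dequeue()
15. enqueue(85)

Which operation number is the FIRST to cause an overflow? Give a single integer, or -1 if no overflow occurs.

1. enqueue(81): size=1
2. dequeue(): size=0
3. enqueue(28): size=1
4. enqueue(6): size=2
5. enqueue(11): size=3
6. enqueue(16): size=4
7. enqueue(52): size=5
8. enqueue(71): size=6
9. enqueue(48): size=6=cap → OVERFLOW (fail)
10. dequeue(): size=5
11. enqueue(51): size=6
12. enqueue(18): size=6=cap → OVERFLOW (fail)
13. enqueue(90): size=6=cap → OVERFLOW (fail)
14. dequeue(): size=5
15. enqueue(85): size=6

Answer: 9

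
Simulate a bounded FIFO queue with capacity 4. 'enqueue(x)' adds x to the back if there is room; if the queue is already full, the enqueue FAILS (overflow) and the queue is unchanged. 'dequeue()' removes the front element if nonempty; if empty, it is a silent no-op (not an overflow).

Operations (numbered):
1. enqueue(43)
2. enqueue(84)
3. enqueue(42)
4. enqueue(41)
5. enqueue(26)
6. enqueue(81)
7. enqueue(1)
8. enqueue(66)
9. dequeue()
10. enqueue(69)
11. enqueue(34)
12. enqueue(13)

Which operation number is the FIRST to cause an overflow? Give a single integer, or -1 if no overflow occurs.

Answer: 5

Derivation:
1. enqueue(43): size=1
2. enqueue(84): size=2
3. enqueue(42): size=3
4. enqueue(41): size=4
5. enqueue(26): size=4=cap → OVERFLOW (fail)
6. enqueue(81): size=4=cap → OVERFLOW (fail)
7. enqueue(1): size=4=cap → OVERFLOW (fail)
8. enqueue(66): size=4=cap → OVERFLOW (fail)
9. dequeue(): size=3
10. enqueue(69): size=4
11. enqueue(34): size=4=cap → OVERFLOW (fail)
12. enqueue(13): size=4=cap → OVERFLOW (fail)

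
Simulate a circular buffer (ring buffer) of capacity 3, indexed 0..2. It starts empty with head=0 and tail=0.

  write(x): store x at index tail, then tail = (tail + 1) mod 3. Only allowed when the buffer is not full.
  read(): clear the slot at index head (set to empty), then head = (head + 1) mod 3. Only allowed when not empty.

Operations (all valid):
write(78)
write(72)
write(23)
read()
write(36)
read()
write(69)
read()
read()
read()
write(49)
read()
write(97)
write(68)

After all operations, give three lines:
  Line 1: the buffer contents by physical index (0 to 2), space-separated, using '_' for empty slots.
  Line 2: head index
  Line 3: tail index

write(78): buf=[78 _ _], head=0, tail=1, size=1
write(72): buf=[78 72 _], head=0, tail=2, size=2
write(23): buf=[78 72 23], head=0, tail=0, size=3
read(): buf=[_ 72 23], head=1, tail=0, size=2
write(36): buf=[36 72 23], head=1, tail=1, size=3
read(): buf=[36 _ 23], head=2, tail=1, size=2
write(69): buf=[36 69 23], head=2, tail=2, size=3
read(): buf=[36 69 _], head=0, tail=2, size=2
read(): buf=[_ 69 _], head=1, tail=2, size=1
read(): buf=[_ _ _], head=2, tail=2, size=0
write(49): buf=[_ _ 49], head=2, tail=0, size=1
read(): buf=[_ _ _], head=0, tail=0, size=0
write(97): buf=[97 _ _], head=0, tail=1, size=1
write(68): buf=[97 68 _], head=0, tail=2, size=2

Answer: 97 68 _
0
2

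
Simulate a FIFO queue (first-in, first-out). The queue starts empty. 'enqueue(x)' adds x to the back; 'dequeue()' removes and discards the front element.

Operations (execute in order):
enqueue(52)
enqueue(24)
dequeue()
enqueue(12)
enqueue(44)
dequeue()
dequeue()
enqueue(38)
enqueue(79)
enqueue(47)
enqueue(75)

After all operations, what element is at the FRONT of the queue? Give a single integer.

enqueue(52): queue = [52]
enqueue(24): queue = [52, 24]
dequeue(): queue = [24]
enqueue(12): queue = [24, 12]
enqueue(44): queue = [24, 12, 44]
dequeue(): queue = [12, 44]
dequeue(): queue = [44]
enqueue(38): queue = [44, 38]
enqueue(79): queue = [44, 38, 79]
enqueue(47): queue = [44, 38, 79, 47]
enqueue(75): queue = [44, 38, 79, 47, 75]

Answer: 44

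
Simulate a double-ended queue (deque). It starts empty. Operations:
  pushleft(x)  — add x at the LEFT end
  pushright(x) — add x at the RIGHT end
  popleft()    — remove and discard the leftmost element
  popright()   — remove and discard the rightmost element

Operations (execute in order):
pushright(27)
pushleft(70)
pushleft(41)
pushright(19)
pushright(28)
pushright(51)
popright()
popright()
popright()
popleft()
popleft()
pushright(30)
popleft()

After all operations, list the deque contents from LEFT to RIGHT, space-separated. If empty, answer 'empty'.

Answer: 30

Derivation:
pushright(27): [27]
pushleft(70): [70, 27]
pushleft(41): [41, 70, 27]
pushright(19): [41, 70, 27, 19]
pushright(28): [41, 70, 27, 19, 28]
pushright(51): [41, 70, 27, 19, 28, 51]
popright(): [41, 70, 27, 19, 28]
popright(): [41, 70, 27, 19]
popright(): [41, 70, 27]
popleft(): [70, 27]
popleft(): [27]
pushright(30): [27, 30]
popleft(): [30]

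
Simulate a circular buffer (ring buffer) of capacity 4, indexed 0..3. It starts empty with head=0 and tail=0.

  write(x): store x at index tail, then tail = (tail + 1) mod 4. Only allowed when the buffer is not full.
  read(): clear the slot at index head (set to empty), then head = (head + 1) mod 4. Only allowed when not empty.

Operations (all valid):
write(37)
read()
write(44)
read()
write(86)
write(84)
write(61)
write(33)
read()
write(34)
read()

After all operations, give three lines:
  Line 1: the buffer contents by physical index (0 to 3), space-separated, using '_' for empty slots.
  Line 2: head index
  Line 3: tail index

Answer: 61 33 34 _
0
3

Derivation:
write(37): buf=[37 _ _ _], head=0, tail=1, size=1
read(): buf=[_ _ _ _], head=1, tail=1, size=0
write(44): buf=[_ 44 _ _], head=1, tail=2, size=1
read(): buf=[_ _ _ _], head=2, tail=2, size=0
write(86): buf=[_ _ 86 _], head=2, tail=3, size=1
write(84): buf=[_ _ 86 84], head=2, tail=0, size=2
write(61): buf=[61 _ 86 84], head=2, tail=1, size=3
write(33): buf=[61 33 86 84], head=2, tail=2, size=4
read(): buf=[61 33 _ 84], head=3, tail=2, size=3
write(34): buf=[61 33 34 84], head=3, tail=3, size=4
read(): buf=[61 33 34 _], head=0, tail=3, size=3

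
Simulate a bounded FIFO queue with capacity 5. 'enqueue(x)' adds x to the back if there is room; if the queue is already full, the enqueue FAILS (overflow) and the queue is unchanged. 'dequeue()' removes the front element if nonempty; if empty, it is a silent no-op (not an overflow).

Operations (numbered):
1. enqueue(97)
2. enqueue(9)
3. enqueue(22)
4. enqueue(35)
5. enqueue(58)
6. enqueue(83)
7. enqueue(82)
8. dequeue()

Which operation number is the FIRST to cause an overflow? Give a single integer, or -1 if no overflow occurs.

1. enqueue(97): size=1
2. enqueue(9): size=2
3. enqueue(22): size=3
4. enqueue(35): size=4
5. enqueue(58): size=5
6. enqueue(83): size=5=cap → OVERFLOW (fail)
7. enqueue(82): size=5=cap → OVERFLOW (fail)
8. dequeue(): size=4

Answer: 6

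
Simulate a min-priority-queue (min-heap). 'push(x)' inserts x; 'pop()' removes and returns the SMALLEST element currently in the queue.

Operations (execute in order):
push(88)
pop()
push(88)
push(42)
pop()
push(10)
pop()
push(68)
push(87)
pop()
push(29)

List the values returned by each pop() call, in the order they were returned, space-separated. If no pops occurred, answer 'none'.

Answer: 88 42 10 68

Derivation:
push(88): heap contents = [88]
pop() → 88: heap contents = []
push(88): heap contents = [88]
push(42): heap contents = [42, 88]
pop() → 42: heap contents = [88]
push(10): heap contents = [10, 88]
pop() → 10: heap contents = [88]
push(68): heap contents = [68, 88]
push(87): heap contents = [68, 87, 88]
pop() → 68: heap contents = [87, 88]
push(29): heap contents = [29, 87, 88]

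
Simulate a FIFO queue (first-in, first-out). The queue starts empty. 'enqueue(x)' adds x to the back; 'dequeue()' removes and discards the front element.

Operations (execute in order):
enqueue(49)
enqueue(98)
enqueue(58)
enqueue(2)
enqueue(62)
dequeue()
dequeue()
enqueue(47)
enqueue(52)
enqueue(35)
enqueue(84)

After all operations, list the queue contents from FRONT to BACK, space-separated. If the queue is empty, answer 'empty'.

enqueue(49): [49]
enqueue(98): [49, 98]
enqueue(58): [49, 98, 58]
enqueue(2): [49, 98, 58, 2]
enqueue(62): [49, 98, 58, 2, 62]
dequeue(): [98, 58, 2, 62]
dequeue(): [58, 2, 62]
enqueue(47): [58, 2, 62, 47]
enqueue(52): [58, 2, 62, 47, 52]
enqueue(35): [58, 2, 62, 47, 52, 35]
enqueue(84): [58, 2, 62, 47, 52, 35, 84]

Answer: 58 2 62 47 52 35 84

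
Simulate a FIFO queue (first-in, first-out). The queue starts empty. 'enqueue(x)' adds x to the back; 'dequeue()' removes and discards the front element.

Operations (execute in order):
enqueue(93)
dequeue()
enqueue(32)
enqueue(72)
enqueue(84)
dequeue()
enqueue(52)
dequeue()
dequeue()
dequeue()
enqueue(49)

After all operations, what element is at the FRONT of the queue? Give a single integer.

enqueue(93): queue = [93]
dequeue(): queue = []
enqueue(32): queue = [32]
enqueue(72): queue = [32, 72]
enqueue(84): queue = [32, 72, 84]
dequeue(): queue = [72, 84]
enqueue(52): queue = [72, 84, 52]
dequeue(): queue = [84, 52]
dequeue(): queue = [52]
dequeue(): queue = []
enqueue(49): queue = [49]

Answer: 49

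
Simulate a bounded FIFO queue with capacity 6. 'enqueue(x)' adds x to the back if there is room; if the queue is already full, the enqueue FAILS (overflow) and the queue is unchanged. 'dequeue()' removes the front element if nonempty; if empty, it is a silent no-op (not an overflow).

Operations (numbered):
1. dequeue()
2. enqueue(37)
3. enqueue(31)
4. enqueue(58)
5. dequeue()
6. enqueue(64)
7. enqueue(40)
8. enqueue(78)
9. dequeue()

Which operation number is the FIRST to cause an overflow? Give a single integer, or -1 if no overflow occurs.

1. dequeue(): empty, no-op, size=0
2. enqueue(37): size=1
3. enqueue(31): size=2
4. enqueue(58): size=3
5. dequeue(): size=2
6. enqueue(64): size=3
7. enqueue(40): size=4
8. enqueue(78): size=5
9. dequeue(): size=4

Answer: -1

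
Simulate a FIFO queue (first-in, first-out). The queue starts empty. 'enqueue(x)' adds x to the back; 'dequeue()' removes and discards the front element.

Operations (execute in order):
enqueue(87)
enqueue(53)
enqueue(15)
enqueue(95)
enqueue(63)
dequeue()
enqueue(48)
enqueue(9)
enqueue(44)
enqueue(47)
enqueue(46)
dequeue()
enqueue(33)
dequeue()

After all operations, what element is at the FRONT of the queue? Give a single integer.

Answer: 95

Derivation:
enqueue(87): queue = [87]
enqueue(53): queue = [87, 53]
enqueue(15): queue = [87, 53, 15]
enqueue(95): queue = [87, 53, 15, 95]
enqueue(63): queue = [87, 53, 15, 95, 63]
dequeue(): queue = [53, 15, 95, 63]
enqueue(48): queue = [53, 15, 95, 63, 48]
enqueue(9): queue = [53, 15, 95, 63, 48, 9]
enqueue(44): queue = [53, 15, 95, 63, 48, 9, 44]
enqueue(47): queue = [53, 15, 95, 63, 48, 9, 44, 47]
enqueue(46): queue = [53, 15, 95, 63, 48, 9, 44, 47, 46]
dequeue(): queue = [15, 95, 63, 48, 9, 44, 47, 46]
enqueue(33): queue = [15, 95, 63, 48, 9, 44, 47, 46, 33]
dequeue(): queue = [95, 63, 48, 9, 44, 47, 46, 33]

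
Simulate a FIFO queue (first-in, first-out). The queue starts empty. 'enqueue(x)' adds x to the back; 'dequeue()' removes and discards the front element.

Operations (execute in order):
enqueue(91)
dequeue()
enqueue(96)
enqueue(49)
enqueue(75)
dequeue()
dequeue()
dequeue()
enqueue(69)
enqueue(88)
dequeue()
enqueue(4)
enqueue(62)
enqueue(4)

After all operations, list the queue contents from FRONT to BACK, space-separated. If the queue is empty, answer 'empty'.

enqueue(91): [91]
dequeue(): []
enqueue(96): [96]
enqueue(49): [96, 49]
enqueue(75): [96, 49, 75]
dequeue(): [49, 75]
dequeue(): [75]
dequeue(): []
enqueue(69): [69]
enqueue(88): [69, 88]
dequeue(): [88]
enqueue(4): [88, 4]
enqueue(62): [88, 4, 62]
enqueue(4): [88, 4, 62, 4]

Answer: 88 4 62 4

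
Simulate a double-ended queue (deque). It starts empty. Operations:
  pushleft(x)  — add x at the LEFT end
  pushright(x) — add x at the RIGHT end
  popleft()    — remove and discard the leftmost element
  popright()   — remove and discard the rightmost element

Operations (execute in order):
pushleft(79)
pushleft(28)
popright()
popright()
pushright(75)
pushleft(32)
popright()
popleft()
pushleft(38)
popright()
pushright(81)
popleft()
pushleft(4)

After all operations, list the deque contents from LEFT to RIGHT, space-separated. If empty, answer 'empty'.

pushleft(79): [79]
pushleft(28): [28, 79]
popright(): [28]
popright(): []
pushright(75): [75]
pushleft(32): [32, 75]
popright(): [32]
popleft(): []
pushleft(38): [38]
popright(): []
pushright(81): [81]
popleft(): []
pushleft(4): [4]

Answer: 4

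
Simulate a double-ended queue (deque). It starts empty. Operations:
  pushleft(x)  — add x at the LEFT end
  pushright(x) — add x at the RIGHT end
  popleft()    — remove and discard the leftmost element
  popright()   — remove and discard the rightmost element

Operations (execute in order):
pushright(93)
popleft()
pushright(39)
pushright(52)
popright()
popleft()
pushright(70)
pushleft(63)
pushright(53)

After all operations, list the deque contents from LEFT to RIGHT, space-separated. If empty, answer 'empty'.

pushright(93): [93]
popleft(): []
pushright(39): [39]
pushright(52): [39, 52]
popright(): [39]
popleft(): []
pushright(70): [70]
pushleft(63): [63, 70]
pushright(53): [63, 70, 53]

Answer: 63 70 53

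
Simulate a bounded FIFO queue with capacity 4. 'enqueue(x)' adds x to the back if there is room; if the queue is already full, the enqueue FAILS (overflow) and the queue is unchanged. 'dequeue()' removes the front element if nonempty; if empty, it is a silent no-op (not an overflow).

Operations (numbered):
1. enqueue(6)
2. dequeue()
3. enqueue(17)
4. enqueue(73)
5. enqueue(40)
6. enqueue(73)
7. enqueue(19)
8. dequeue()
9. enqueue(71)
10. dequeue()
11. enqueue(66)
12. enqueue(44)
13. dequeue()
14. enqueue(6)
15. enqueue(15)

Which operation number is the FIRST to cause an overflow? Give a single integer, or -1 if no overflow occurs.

Answer: 7

Derivation:
1. enqueue(6): size=1
2. dequeue(): size=0
3. enqueue(17): size=1
4. enqueue(73): size=2
5. enqueue(40): size=3
6. enqueue(73): size=4
7. enqueue(19): size=4=cap → OVERFLOW (fail)
8. dequeue(): size=3
9. enqueue(71): size=4
10. dequeue(): size=3
11. enqueue(66): size=4
12. enqueue(44): size=4=cap → OVERFLOW (fail)
13. dequeue(): size=3
14. enqueue(6): size=4
15. enqueue(15): size=4=cap → OVERFLOW (fail)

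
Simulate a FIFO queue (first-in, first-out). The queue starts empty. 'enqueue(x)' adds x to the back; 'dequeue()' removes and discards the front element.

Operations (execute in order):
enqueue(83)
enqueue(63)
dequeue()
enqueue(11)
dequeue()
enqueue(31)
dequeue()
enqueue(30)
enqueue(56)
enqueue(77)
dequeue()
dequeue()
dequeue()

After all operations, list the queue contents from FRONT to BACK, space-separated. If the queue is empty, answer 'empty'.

Answer: 77

Derivation:
enqueue(83): [83]
enqueue(63): [83, 63]
dequeue(): [63]
enqueue(11): [63, 11]
dequeue(): [11]
enqueue(31): [11, 31]
dequeue(): [31]
enqueue(30): [31, 30]
enqueue(56): [31, 30, 56]
enqueue(77): [31, 30, 56, 77]
dequeue(): [30, 56, 77]
dequeue(): [56, 77]
dequeue(): [77]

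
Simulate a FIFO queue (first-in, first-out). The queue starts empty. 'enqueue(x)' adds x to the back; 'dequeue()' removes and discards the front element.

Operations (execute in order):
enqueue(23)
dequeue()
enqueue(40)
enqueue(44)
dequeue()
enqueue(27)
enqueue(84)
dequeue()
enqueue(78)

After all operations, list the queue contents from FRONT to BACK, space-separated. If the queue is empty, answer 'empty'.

Answer: 27 84 78

Derivation:
enqueue(23): [23]
dequeue(): []
enqueue(40): [40]
enqueue(44): [40, 44]
dequeue(): [44]
enqueue(27): [44, 27]
enqueue(84): [44, 27, 84]
dequeue(): [27, 84]
enqueue(78): [27, 84, 78]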